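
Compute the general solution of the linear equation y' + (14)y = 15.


P(x) = 14, Q(x) = 15; integrating factor μ = e^(14x).
(μ y)' = 15e^(14x) ⇒ μ y = (15/14)e^(14x) + C.
Divide by μ: y = 15/14 + Ce^(-14x).


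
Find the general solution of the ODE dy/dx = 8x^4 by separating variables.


Integrate both sides with respect to x: y = ∫ 8x^4 dx = (8/5)x^5 + C.


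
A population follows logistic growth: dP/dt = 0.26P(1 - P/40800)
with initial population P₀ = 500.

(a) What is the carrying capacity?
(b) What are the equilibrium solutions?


Logistic ODE dP/dt = 0.26P(1 - P/40800) has equilibria where dP/dt = 0, i.e. P = 0 or P = 40800.
The coefficient (1 - P/K) = 0 when P = K, identifying K = 40800 as the carrying capacity.
(a) K = 40800; (b) equilibria P = 0 and P = 40800.


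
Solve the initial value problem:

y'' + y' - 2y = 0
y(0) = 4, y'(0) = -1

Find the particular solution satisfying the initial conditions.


Characteristic roots of r² + r - 2 = 0 are -2, 1.
General solution y = c₁ e^(-2x) + c₂ e^(x).
Apply y(0) = 4: c₁ + c₂ = 4. Apply y'(0) = -1: -2 c₁ + 1 c₂ = -1.
Solve: c₁ = 5/3, c₂ = 7/3.
Particular solution: y = (5/3)e^(-2x) + (7/3)e^(x).


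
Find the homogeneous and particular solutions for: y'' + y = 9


Homogeneous part: r² + 1 = 0 ⇒ r = ±1i, so y_h = C₁cos(x) + C₂sin(x).
Try constant y_p = A; plug in: 1A = 9 ⇒ A = 9.
General solution: y = C₁cos(x) + C₂sin(x) + 9.


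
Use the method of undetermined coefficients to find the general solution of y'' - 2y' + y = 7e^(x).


Characteristic polynomial (r - 1)² = 0; repeated root r = 1.
y_h = (C₁ + C₂x)e^(x). Forcing matches the repeated root (resonance), so try y_p = Ax² e^(x).
Substitute and solve for A: 2A = 7, so A = 7/2.
General solution: y = (C₁ + C₂x + (7/2)x²)e^(x).


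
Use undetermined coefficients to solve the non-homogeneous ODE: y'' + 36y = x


Homogeneous: r² + 36 = 0 ⇒ r = ±6i, y_h = C₁cos(6x) + C₂sin(6x).
Polynomial forcing; try y_p = Ax + B. Then y_p'' + 36 y_p = 36(Ax + B) = x, so B = 0 and A = 1/36.
General solution: y = C₁cos(6x) + C₂sin(6x) + (1/36)x.


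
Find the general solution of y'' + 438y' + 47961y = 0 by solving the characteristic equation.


Characteristic equation: r² + 438r + 47961 = 0, i.e. (r + 219)² = 0.
Repeated root r = -219; include an x factor for the second linearly independent solution.
General solution: y = (C₁ + C₂x)e^(-219x).


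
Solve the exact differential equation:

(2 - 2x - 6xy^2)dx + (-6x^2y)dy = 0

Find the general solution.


Check exactness: ∂M/∂y = -12xy and ∂N/∂x = -12xy; equal, so the equation is exact.
Integrate M with respect to x (treating y as constant): ∫M dx = 2x - x^2 - 3x^2y^2 + h(y).
Differentiate w.r.t. y and set equal to N: all terms match, so h'(y) = 0 and h is a constant absorbed into C.
General solution: 2x - x^2 - 3x^2y^2 = C.


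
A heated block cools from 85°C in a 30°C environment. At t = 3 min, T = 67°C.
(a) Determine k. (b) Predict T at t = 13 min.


Newton's law: T(t) = T_a + (T₀ - T_a)e^(-kt).
(a) Use T(3) = 67: (67 - 30)/(85 - 30) = e^(-k·3), so k = -ln(0.673)/3 ≈ 0.1321.
(b) Apply k to t = 13: T(13) = 30 + (55)e^(-1.718) ≈ 39.9°C.


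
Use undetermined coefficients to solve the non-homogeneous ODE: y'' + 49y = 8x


Homogeneous: r² + 49 = 0 ⇒ r = ±7i, y_h = C₁cos(7x) + C₂sin(7x).
Polynomial forcing; try y_p = Ax + B. Then y_p'' + 49 y_p = 49(Ax + B) = 8x, so B = 0 and A = 8/49.
General solution: y = C₁cos(7x) + C₂sin(7x) + (8/49)x.


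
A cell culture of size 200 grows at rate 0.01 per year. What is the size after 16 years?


The ODE dP/dt = 0.01P has solution P(t) = P(0)e^(0.01t).
Substitute P(0) = 200 and t = 16: P(16) = 200 e^(0.16) ≈ 235.


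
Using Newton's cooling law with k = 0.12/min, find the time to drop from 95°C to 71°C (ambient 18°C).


From T(t) = T_a + (T₀ - T_a)e^(-kt), set T(t) = 71:
(71 - 18) / (95 - 18) = e^(-0.12t), so t = -ln(0.688)/0.12 ≈ 3.1 minutes.


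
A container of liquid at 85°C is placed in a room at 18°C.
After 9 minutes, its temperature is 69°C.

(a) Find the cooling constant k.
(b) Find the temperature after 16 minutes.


Newton's law: T(t) = T_a + (T₀ - T_a)e^(-kt).
(a) Use T(9) = 69: (69 - 18)/(85 - 18) = e^(-k·9), so k = -ln(0.761)/9 ≈ 0.0303.
(b) Apply k to t = 16: T(16) = 18 + (67)e^(-0.485) ≈ 59.2°C.


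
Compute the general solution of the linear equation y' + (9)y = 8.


P(x) = 9, Q(x) = 8; integrating factor μ = e^(9x).
(μ y)' = 8e^(9x) ⇒ μ y = (8/9)e^(9x) + C.
Divide by μ: y = 8/9 + Ce^(-9x).


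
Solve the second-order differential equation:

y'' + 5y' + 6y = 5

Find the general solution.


Characteristic roots of r² + 5r + 6 = 0 are -3, -2.
y_h = C₁e^(-3x) + C₂e^(-2x).
Constant forcing; try y_p = A. Then 6A = 5 ⇒ A = 5/6.
General solution: y = C₁e^(-3x) + C₂e^(-2x) + 5/6.


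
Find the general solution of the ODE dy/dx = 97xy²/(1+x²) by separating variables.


Separate: dy/y² = 97x/(1+x²) dx.
Integrate LHS: ∫ dy/y² = -1/y.
Integrate RHS via u = 1+x²: (97/2)ln(1+x²) + C.
Result: -1/y = (97/2)ln(1+x²) + C.


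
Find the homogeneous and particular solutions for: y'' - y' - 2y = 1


Characteristic roots of r² - r - 2 = 0 are 2, -1.
y_h = C₁e^(2x) + C₂e^(-x).
Forcing exponent 0 is not a characteristic root; try y_p = A.
Substitute: A·(0 + (-1)·0 + (-2)) = A·-2 = 1, so A = -1/2.
General solution: y = C₁e^(2x) + C₂e^(-x) - 1/2.


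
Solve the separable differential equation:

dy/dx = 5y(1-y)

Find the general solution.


Separate: dy/[y(1-y)] = 5 dx.
Partial fractions: 1/[y(1-y)] = 1/y + 1/(1-y).
Integrate: ln|y/(1-y)| = 5x + C₀.
Solve for y: y = 1/(1 + Ce^(-5x)).


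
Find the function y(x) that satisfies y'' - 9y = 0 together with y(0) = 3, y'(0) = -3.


Characteristic roots of r² - 9 = 0 are 3, -3.
General solution y = c₁ e^(3x) + c₂ e^(-3x).
Apply y(0) = 3: c₁ + c₂ = 3. Apply y'(0) = -3: 3 c₁ - 3 c₂ = -3.
Solve: c₁ = 1, c₂ = 2.
Particular solution: y = e^(3x) + 2e^(-3x).


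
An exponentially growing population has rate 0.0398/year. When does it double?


Exponential growth: P(t) = P₀ e^(0.0398t). Set P(t)/P₀ = 2: e^(0.0398t) = 2.
Solve: t = ln(2)/0.0398 ≈ 17.42 years.


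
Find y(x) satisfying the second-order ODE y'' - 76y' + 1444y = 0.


Characteristic equation: r² - 76r + 1444 = 0, i.e. (r - 38)² = 0.
Repeated root r = 38; include an x factor for the second linearly independent solution.
General solution: y = (C₁ + C₂x)e^(38x).


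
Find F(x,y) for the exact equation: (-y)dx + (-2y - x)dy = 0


Check exactness: ∂M/∂y = -1 and ∂N/∂x = -1; equal, so the equation is exact.
Integrate M with respect to x (treating y as constant): ∫M dx = -xy + h(y).
Differentiate w.r.t. y and set equal to N: the x-dependent terms already match, leaving h'(y) = -2y. Integrate: h(y) = -y^2.
So F(x,y) = -y^2 - xy.
General solution: -y^2 - xy = C.


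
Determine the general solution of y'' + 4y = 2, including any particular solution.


Homogeneous part: r² + 4 = 0 ⇒ r = ±2i, so y_h = C₁cos(2x) + C₂sin(2x).
Try constant y_p = A; plug in: 4A = 2 ⇒ A = 1/2.
General solution: y = C₁cos(2x) + C₂sin(2x) + 1/2.


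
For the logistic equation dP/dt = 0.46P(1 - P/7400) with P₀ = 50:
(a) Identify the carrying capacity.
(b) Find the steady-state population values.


Logistic ODE dP/dt = 0.46P(1 - P/7400) has equilibria where dP/dt = 0, i.e. P = 0 or P = 7400.
The coefficient (1 - P/K) = 0 when P = K, identifying K = 7400 as the carrying capacity.
(a) K = 7400; (b) equilibria P = 0 and P = 7400.


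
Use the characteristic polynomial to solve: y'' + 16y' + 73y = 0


Characteristic equation: r² + 16r + 73 = 0.
Discriminant is negative; roots r = -8 ± 3i (complex conjugate pair).
General solution uses e^(α x)(C₁ cos(β x) + C₂ sin(β x)): y = e^(-8x)(C₁cos(3x) + C₂sin(3x)).


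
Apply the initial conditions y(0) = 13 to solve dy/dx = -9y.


General solution of y' = -9y is y = Ce^(-9x).
Apply y(0) = 13: C = 13.
Particular solution: y = 13e^(-9x).


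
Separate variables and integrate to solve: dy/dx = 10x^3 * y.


Separate variables: dy/y = 10x^3 dx.
Integrate: ln|y| = (5/2)x^4 + C₀.
Exponentiate: y = Ce^((5/2)x^4).


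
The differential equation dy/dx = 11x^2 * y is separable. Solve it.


Separate variables: dy/y = 11x^2 dx.
Integrate: ln|y| = (11/3)x^3 + C₀.
Exponentiate: y = Ce^((11/3)x^3).


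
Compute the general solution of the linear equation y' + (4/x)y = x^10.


P(x) = 4/x ⇒ μ = x^4.
(x^4 y)' = x^4·x^10 = x^14.
Integrate: x^4 y = x^15/(15) + C.
Solve for y: y = (1/15)x^11 + C/x^4.


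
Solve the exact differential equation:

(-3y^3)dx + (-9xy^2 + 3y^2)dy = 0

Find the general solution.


Check exactness: ∂M/∂y = -9y^2 and ∂N/∂x = -9y^2; equal, so the equation is exact.
Integrate M with respect to x (treating y as constant): ∫M dx = -3xy^3 + h(y).
Differentiate w.r.t. y and set equal to N: the x-dependent terms already match, leaving h'(y) = 3y^2. Integrate: h(y) = y^3.
So F(x,y) = -3xy^3 + y^3.
General solution: -3xy^3 + y^3 = C.


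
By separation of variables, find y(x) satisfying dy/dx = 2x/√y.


Separate: √y dy = 2x dx.
Integrate: (2/3)y^(3/2) = x² + C.


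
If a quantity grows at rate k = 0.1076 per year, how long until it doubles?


Exponential growth: P(t) = P₀ e^(0.1076t). Set P(t)/P₀ = 2: e^(0.1076t) = 2.
Solve: t = ln(2)/0.1076 ≈ 6.44 years.


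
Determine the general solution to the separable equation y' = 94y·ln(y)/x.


Separate: dy/[y ln(y)] = 94 dx/x.
Substitute u = ln(y): du/u = 94 dx/x.
Integrate: ln|ln(y)| = 94ln|x| + C₀, hence ln(y) = C·x^94.


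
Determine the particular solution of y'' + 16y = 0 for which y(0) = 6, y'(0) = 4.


Characteristic roots of r² + 16 = 0 are ±4i, so y = C₁cos(4x) + C₂sin(4x).
Apply y(0) = 6: C₁ = 6. Differentiate and apply y'(0) = 4: 4·C₂ = 4, so C₂ = 1.
Particular solution: y = 6cos(4x) + sin(4x).


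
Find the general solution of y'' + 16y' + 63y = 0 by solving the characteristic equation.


Characteristic equation: r² + 16r + 63 = 0.
Factor: (r + 7)(r + 9) = 0 ⇒ r = -7, -9 (distinct real).
General solution: y = C₁e^(-7x) + C₂e^(-9x).


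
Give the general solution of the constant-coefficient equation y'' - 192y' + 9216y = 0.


Characteristic equation: r² - 192r + 9216 = 0, i.e. (r - 96)² = 0.
Repeated root r = 96; include an x factor for the second linearly independent solution.
General solution: y = (C₁ + C₂x)e^(96x).


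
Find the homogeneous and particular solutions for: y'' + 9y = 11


Homogeneous part: r² + 9 = 0 ⇒ r = ±3i, so y_h = C₁cos(3x) + C₂sin(3x).
Try constant y_p = A; plug in: 9A = 11 ⇒ A = 11/9.
General solution: y = C₁cos(3x) + C₂sin(3x) + 11/9.


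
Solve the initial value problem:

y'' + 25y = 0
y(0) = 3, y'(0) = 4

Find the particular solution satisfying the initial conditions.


Characteristic roots of r² + 25 = 0 are ±5i, so y = C₁cos(5x) + C₂sin(5x).
Apply y(0) = 3: C₁ = 3. Differentiate and apply y'(0) = 4: 5·C₂ = 4, so C₂ = 4/5.
Particular solution: y = 3cos(5x) + (4/5)sin(5x).


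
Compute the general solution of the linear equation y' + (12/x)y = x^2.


P(x) = 12/x ⇒ μ = x^12.
(x^12 y)' = x^14 ⇒ x^12 y = x^15/(15) + C.
Solve for y: y = (1/15)x^3 + C/x^12.


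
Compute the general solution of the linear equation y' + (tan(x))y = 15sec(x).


P(x) = tan(x) ⇒ μ = e^(∫tan(x)dx) = sec(x).
(sec(x) y)' = 15sec²(x) ⇒ sec(x) y = 15tan(x) + C.
Multiply by cos(x): y = 15sin(x) + C·cos(x).


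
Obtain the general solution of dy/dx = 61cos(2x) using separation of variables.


g(y) = 1, so integrate directly: y = ∫ 61cos(2x) dx = (61/2)sin(2x) + C.


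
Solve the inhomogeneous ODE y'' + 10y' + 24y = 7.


Characteristic roots of r² + 10r + 24 = 0 are -6, -4.
y_h = C₁e^(-6x) + C₂e^(-4x).
Constant forcing; try y_p = A. Then 24A = 7 ⇒ A = 7/24.
General solution: y = C₁e^(-6x) + C₂e^(-4x) + 7/24.


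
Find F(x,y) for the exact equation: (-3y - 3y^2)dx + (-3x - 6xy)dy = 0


Check exactness: ∂M/∂y = -3 - 6y and ∂N/∂x = -3 - 6y; equal, so the equation is exact.
Integrate M with respect to x (treating y as constant): ∫M dx = -3xy - 3xy^2 + h(y).
Differentiate w.r.t. y and set equal to N: all terms match, so h'(y) = 0 and h is a constant absorbed into C.
General solution: -3xy - 3xy^2 = C.


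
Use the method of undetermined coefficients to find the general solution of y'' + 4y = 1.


Homogeneous part: r² + 4 = 0 ⇒ r = ±2i, so y_h = C₁cos(2x) + C₂sin(2x).
Try constant y_p = A; plug in: 4A = 1 ⇒ A = 1/4.
General solution: y = C₁cos(2x) + C₂sin(2x) + 1/4.


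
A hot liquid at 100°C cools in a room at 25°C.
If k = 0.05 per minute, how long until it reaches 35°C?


From T(t) = T_a + (T₀ - T_a)e^(-kt), set T(t) = 35:
(35 - 25) / (100 - 25) = e^(-0.05t), so t = -ln(0.133)/0.05 ≈ 40.3 minutes.


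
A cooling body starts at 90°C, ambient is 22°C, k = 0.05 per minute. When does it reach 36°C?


From T(t) = T_a + (T₀ - T_a)e^(-kt), set T(t) = 36:
(36 - 22) / (90 - 22) = e^(-0.05t), so t = -ln(0.206)/0.05 ≈ 31.6 minutes.


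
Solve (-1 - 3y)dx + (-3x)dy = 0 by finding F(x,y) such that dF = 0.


Check exactness: ∂M/∂y = -3 and ∂N/∂x = -3; equal, so the equation is exact.
Integrate M with respect to x (treating y as constant): ∫M dx = -x - 3xy + h(y).
Differentiate w.r.t. y and set equal to N: all terms match, so h'(y) = 0 and h is a constant absorbed into C.
General solution: -x - 3xy = C.


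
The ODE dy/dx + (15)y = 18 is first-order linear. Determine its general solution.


P(x) = 15, Q(x) = 18; integrating factor μ = e^(15x).
(μ y)' = 18e^(15x) ⇒ μ y = (6/5)e^(15x) + C.
Divide by μ: y = 6/5 + Ce^(-15x).


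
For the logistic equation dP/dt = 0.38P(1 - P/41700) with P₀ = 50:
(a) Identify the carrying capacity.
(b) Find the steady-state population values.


Logistic ODE dP/dt = 0.38P(1 - P/41700) has equilibria where dP/dt = 0, i.e. P = 0 or P = 41700.
The coefficient (1 - P/K) = 0 when P = K, identifying K = 41700 as the carrying capacity.
(a) K = 41700; (b) equilibria P = 0 and P = 41700.


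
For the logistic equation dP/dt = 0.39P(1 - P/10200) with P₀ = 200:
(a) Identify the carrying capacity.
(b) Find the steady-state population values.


Logistic ODE dP/dt = 0.39P(1 - P/10200) has equilibria where dP/dt = 0, i.e. P = 0 or P = 10200.
The coefficient (1 - P/K) = 0 when P = K, identifying K = 10200 as the carrying capacity.
(a) K = 10200; (b) equilibria P = 0 and P = 10200.


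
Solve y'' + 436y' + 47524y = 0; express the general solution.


Characteristic equation: r² + 436r + 47524 = 0, i.e. (r + 218)² = 0.
Repeated root r = -218; include an x factor for the second linearly independent solution.
General solution: y = (C₁ + C₂x)e^(-218x).


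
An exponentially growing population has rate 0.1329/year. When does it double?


Exponential growth: P(t) = P₀ e^(0.1329t). Set P(t)/P₀ = 2: e^(0.1329t) = 2.
Solve: t = ln(2)/0.1329 ≈ 5.22 years.


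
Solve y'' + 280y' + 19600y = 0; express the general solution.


Characteristic equation: r² + 280r + 19600 = 0, i.e. (r + 140)² = 0.
Repeated root r = -140; include an x factor for the second linearly independent solution.
General solution: y = (C₁ + C₂x)e^(-140x).


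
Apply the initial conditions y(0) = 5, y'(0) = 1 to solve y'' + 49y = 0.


Characteristic roots of r² + 49 = 0 are ±7i, so y = C₁cos(7x) + C₂sin(7x).
Apply y(0) = 5: C₁ = 5. Differentiate and apply y'(0) = 1: 7·C₂ = 1, so C₂ = 1/7.
Particular solution: y = 5cos(7x) + (1/7)sin(7x).


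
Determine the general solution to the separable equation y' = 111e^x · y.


Separate variables: dy/y = 111e^x dx.
Integrate: ln|y| = 111e^x + C₀.
Exponentiate: y = Ce^(111e^x).


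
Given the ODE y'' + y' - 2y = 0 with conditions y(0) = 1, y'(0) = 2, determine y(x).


Characteristic roots of r² + r - 2 = 0 are -2, 1.
General solution y = c₁ e^(-2x) + c₂ e^(x).
Apply y(0) = 1: c₁ + c₂ = 1. Apply y'(0) = 2: -2 c₁ + 1 c₂ = 2.
Solve: c₁ = -1/3, c₂ = 4/3.
Particular solution: y = -(1/3)e^(-2x) + (4/3)e^(x).


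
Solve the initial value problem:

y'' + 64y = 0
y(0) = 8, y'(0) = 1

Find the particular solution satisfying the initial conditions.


Characteristic roots of r² + 64 = 0 are ±8i, so y = C₁cos(8x) + C₂sin(8x).
Apply y(0) = 8: C₁ = 8. Differentiate and apply y'(0) = 1: 8·C₂ = 1, so C₂ = 1/8.
Particular solution: y = 8cos(8x) + (1/8)sin(8x).


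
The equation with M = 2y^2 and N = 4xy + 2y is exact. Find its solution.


Check exactness: ∂M/∂y = 4y and ∂N/∂x = 4y; equal, so the equation is exact.
Integrate M with respect to x (treating y as constant): ∫M dx = 2xy^2 + h(y).
Differentiate w.r.t. y and set equal to N: the x-dependent terms already match, leaving h'(y) = 2y. Integrate: h(y) = y^2.
So F(x,y) = 2xy^2 + y^2.
General solution: 2xy^2 + y^2 = C.


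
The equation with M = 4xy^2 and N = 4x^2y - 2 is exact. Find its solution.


Check exactness: ∂M/∂y = 8xy and ∂N/∂x = 8xy; equal, so the equation is exact.
Integrate M with respect to x (treating y as constant): ∫M dx = 2x^2y^2 + h(y).
Differentiate w.r.t. y and set equal to N: the x-dependent terms already match, leaving h'(y) = -2. Integrate: h(y) = -2y.
So F(x,y) = 2x^2y^2 - 2y.
General solution: 2x^2y^2 - 2y = C.


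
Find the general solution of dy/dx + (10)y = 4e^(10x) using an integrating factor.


P(x) = 10 ⇒ μ = e^(10x).
(μ y)' = 4e^(20x) ⇒ μ y = (4/20)e^(20x) + C.
Divide by μ: y = (1/5)e^(10x) + Ce^(-10x).


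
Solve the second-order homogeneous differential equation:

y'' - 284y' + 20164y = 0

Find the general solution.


Characteristic equation: r² - 284r + 20164 = 0, i.e. (r - 142)² = 0.
Repeated root r = 142; include an x factor for the second linearly independent solution.
General solution: y = (C₁ + C₂x)e^(142x).


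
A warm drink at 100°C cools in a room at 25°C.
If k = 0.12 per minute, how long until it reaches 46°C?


From T(t) = T_a + (T₀ - T_a)e^(-kt), set T(t) = 46:
(46 - 25) / (100 - 25) = e^(-0.12t), so t = -ln(0.280)/0.12 ≈ 10.6 minutes.


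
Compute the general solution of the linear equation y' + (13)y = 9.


P(x) = 13, Q(x) = 9; integrating factor μ = e^(13x).
(μ y)' = 9e^(13x) ⇒ μ y = (9/13)e^(13x) + C.
Divide by μ: y = 9/13 + Ce^(-13x).


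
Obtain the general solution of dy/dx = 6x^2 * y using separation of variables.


Separate variables: dy/y = 6x^2 dx.
Integrate: ln|y| = 2x^3 + C₀.
Exponentiate: y = Ce^(2x^3).


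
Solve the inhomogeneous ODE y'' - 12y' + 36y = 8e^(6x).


Characteristic polynomial (r - 6)² = 0; repeated root r = 6.
y_h = (C₁ + C₂x)e^(6x). Forcing matches the repeated root (resonance), so try y_p = Ax² e^(6x).
Substitute and solve for A: 2A = 8, so A = 4.
General solution: y = (C₁ + C₂x + 4x²)e^(6x).


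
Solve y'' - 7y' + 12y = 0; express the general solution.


Characteristic equation: r² - 7r + 12 = 0.
Factor: (r - 3)(r - 4) = 0 ⇒ r = 3, 4 (distinct real).
General solution: y = C₁e^(3x) + C₂e^(4x).


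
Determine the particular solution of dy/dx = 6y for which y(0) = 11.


General solution of y' = 6y is y = Ce^(6x).
Apply y(0) = 11: C = 11.
Particular solution: y = 11e^(6x).


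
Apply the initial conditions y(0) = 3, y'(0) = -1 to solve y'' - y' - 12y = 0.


Characteristic roots of r² - r - 12 = 0 are -3, 4.
General solution y = c₁ e^(-3x) + c₂ e^(4x).
Apply y(0) = 3: c₁ + c₂ = 3. Apply y'(0) = -1: -3 c₁ + 4 c₂ = -1.
Solve: c₁ = 13/7, c₂ = 8/7.
Particular solution: y = (13/7)e^(-3x) + (8/7)e^(4x).


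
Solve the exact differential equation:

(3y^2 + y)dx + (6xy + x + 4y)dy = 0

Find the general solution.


Check exactness: ∂M/∂y = 6y + 1 and ∂N/∂x = 6y + 1; equal, so the equation is exact.
Integrate M with respect to x (treating y as constant): ∫M dx = 3xy^2 + xy + h(y).
Differentiate w.r.t. y and set equal to N: the x-dependent terms already match, leaving h'(y) = 4y. Integrate: h(y) = 2y^2.
So F(x,y) = 3xy^2 + xy + 2y^2.
General solution: 3xy^2 + xy + 2y^2 = C.


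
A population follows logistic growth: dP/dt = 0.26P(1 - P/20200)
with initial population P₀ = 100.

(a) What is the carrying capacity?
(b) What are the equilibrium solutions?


Logistic ODE dP/dt = 0.26P(1 - P/20200) has equilibria where dP/dt = 0, i.e. P = 0 or P = 20200.
The coefficient (1 - P/K) = 0 when P = K, identifying K = 20200 as the carrying capacity.
(a) K = 20200; (b) equilibria P = 0 and P = 20200.


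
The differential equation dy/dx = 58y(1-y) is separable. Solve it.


Separate: dy/[y(1-y)] = 58 dx.
Partial fractions: 1/[y(1-y)] = 1/y + 1/(1-y).
Integrate: ln|y/(1-y)| = 58x + C₀.
Solve for y: y = 1/(1 + Ce^(-58x)).


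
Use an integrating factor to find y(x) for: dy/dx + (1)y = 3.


P(x) = 1, Q(x) = 3; integrating factor μ = e^(x).
(μ y)' = 3e^(x) ⇒ μ y = 3e^(x) + C.
Divide by μ: y = 3 + Ce^(-x).


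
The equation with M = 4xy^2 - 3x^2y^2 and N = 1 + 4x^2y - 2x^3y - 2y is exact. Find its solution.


Check exactness: ∂M/∂y = 8xy - 6x^2y and ∂N/∂x = 8xy - 6x^2y; equal, so the equation is exact.
Integrate M with respect to x (treating y as constant): ∫M dx = 2x^2y^2 - x^3y^2 + h(y).
Differentiate w.r.t. y and set equal to N: the x-dependent terms already match, leaving h'(y) = 1 - 2y. Integrate: h(y) = y - y^2.
So F(x,y) = y + 2x^2y^2 - x^3y^2 - y^2.
General solution: y + 2x^2y^2 - x^3y^2 - y^2 = C.


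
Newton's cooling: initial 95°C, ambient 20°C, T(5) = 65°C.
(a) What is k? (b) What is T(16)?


Newton's law: T(t) = T_a + (T₀ - T_a)e^(-kt).
(a) Use T(5) = 65: (65 - 20)/(95 - 20) = e^(-k·5), so k = -ln(0.600)/5 ≈ 0.1022.
(b) Apply k to t = 16: T(16) = 20 + (75)e^(-1.635) ≈ 34.6°C.


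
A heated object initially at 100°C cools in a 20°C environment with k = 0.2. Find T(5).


Newton's law: dT/dt = -k(T - T_a) has solution T(t) = T_a + (T₀ - T_a)e^(-kt).
Plug in T_a = 20, T₀ = 100, k = 0.2, t = 5: T(5) = 20 + (80)e^(-1.00) ≈ 49.4°C.


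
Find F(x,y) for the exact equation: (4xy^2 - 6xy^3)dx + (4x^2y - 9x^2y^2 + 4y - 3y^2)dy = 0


Check exactness: ∂M/∂y = 8xy - 18xy^2 and ∂N/∂x = 8xy - 18xy^2; equal, so the equation is exact.
Integrate M with respect to x (treating y as constant): ∫M dx = 2x^2y^2 - 3x^2y^3 + h(y).
Differentiate w.r.t. y and set equal to N: the x-dependent terms already match, leaving h'(y) = 4y - 3y^2. Integrate: h(y) = 2y^2 - y^3.
So F(x,y) = 2x^2y^2 - 3x^2y^3 + 2y^2 - y^3.
General solution: 2x^2y^2 - 3x^2y^3 + 2y^2 - y^3 = C.


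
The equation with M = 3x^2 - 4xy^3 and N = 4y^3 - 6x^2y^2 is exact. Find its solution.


Check exactness: ∂M/∂y = -12xy^2 and ∂N/∂x = -12xy^2; equal, so the equation is exact.
Integrate M with respect to x (treating y as constant): ∫M dx = x^3 - 2x^2y^3 + h(y).
Differentiate w.r.t. y and set equal to N: the x-dependent terms already match, leaving h'(y) = 4y^3. Integrate: h(y) = y^4.
So F(x,y) = x^3 + y^4 - 2x^2y^3.
General solution: x^3 + y^4 - 2x^2y^3 = C.


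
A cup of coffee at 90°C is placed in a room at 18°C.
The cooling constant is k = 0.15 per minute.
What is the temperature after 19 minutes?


Newton's law: dT/dt = -k(T - T_a) has solution T(t) = T_a + (T₀ - T_a)e^(-kt).
Plug in T_a = 18, T₀ = 90, k = 0.15, t = 19: T(19) = 18 + (72)e^(-2.85) ≈ 22.2°C.


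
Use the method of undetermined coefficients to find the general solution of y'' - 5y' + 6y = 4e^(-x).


Characteristic roots of r² - 5r + 6 = 0 are 2, 3.
y_h = C₁e^(2x) + C₂e^(3x).
Forcing exponent -1 is not a characteristic root; try y_p = Ae^(-x).
Substitute: A·(1 + (-5)·-1 + (6)) = A·12 = 4, so A = 1/3.
General solution: y = C₁e^(2x) + C₂e^(3x) + (1/3)e^(-x).


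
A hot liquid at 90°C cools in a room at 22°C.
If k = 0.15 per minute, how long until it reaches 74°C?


From T(t) = T_a + (T₀ - T_a)e^(-kt), set T(t) = 74:
(74 - 22) / (90 - 22) = e^(-0.15t), so t = -ln(0.765)/0.15 ≈ 1.8 minutes.


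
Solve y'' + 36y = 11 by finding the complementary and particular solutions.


Homogeneous part: r² + 36 = 0 ⇒ r = ±6i, so y_h = C₁cos(6x) + C₂sin(6x).
Try constant y_p = A; plug in: 36A = 11 ⇒ A = 11/36.
General solution: y = C₁cos(6x) + C₂sin(6x) + 11/36.


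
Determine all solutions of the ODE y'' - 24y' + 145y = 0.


Characteristic equation: r² - 24r + 145 = 0.
Discriminant is negative; roots r = 12 ± 1i (complex conjugate pair).
General solution uses e^(α x)(C₁ cos(β x) + C₂ sin(β x)): y = e^(12x)(C₁cos(x) + C₂sin(x)).


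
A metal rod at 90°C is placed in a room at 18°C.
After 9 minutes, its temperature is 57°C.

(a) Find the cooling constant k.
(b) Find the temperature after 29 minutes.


Newton's law: T(t) = T_a + (T₀ - T_a)e^(-kt).
(a) Use T(9) = 57: (57 - 18)/(90 - 18) = e^(-k·9), so k = -ln(0.542)/9 ≈ 0.0681.
(b) Apply k to t = 29: T(29) = 18 + (72)e^(-1.976) ≈ 28.0°C.


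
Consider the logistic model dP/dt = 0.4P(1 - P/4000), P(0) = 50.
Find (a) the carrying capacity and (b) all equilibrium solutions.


Logistic ODE dP/dt = 0.4P(1 - P/4000) has equilibria where dP/dt = 0, i.e. P = 0 or P = 4000.
The coefficient (1 - P/K) = 0 when P = K, identifying K = 4000 as the carrying capacity.
(a) K = 4000; (b) equilibria P = 0 and P = 4000.


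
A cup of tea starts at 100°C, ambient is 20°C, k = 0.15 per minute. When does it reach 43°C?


From T(t) = T_a + (T₀ - T_a)e^(-kt), set T(t) = 43:
(43 - 20) / (100 - 20) = e^(-0.15t), so t = -ln(0.287)/0.15 ≈ 8.3 minutes.


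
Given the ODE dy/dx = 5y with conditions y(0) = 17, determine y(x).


General solution of y' = 5y is y = Ce^(5x).
Apply y(0) = 17: C = 17.
Particular solution: y = 17e^(5x).


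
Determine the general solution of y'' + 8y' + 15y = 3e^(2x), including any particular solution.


Characteristic roots of r² + 8r + 15 = 0 are -3, -5.
y_h = C₁e^(-3x) + C₂e^(-5x).
Forcing exponent 2 is not a characteristic root; try y_p = Ae^(2x).
Substitute: A·(4 + (8)·2 + (15)) = A·35 = 3, so A = 3/35.
General solution: y = C₁e^(-3x) + C₂e^(-5x) + (3/35)e^(2x).


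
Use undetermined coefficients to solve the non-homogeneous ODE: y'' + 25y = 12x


Homogeneous: r² + 25 = 0 ⇒ r = ±5i, y_h = C₁cos(5x) + C₂sin(5x).
Polynomial forcing; try y_p = Ax + B. Then y_p'' + 25 y_p = 25(Ax + B) = 12x, so B = 0 and A = 12/25.
General solution: y = C₁cos(5x) + C₂sin(5x) + (12/25)x.


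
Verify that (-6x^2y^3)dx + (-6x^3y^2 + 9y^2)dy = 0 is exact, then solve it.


Check exactness: ∂M/∂y = -18x^2y^2 and ∂N/∂x = -18x^2y^2; equal, so the equation is exact.
Integrate M with respect to x (treating y as constant): ∫M dx = -2x^3y^3 + h(y).
Differentiate w.r.t. y and set equal to N: the x-dependent terms already match, leaving h'(y) = 9y^2. Integrate: h(y) = 3y^3.
So F(x,y) = -2x^3y^3 + 3y^3.
General solution: -2x^3y^3 + 3y^3 = C.


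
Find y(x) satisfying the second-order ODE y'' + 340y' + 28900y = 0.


Characteristic equation: r² + 340r + 28900 = 0, i.e. (r + 170)² = 0.
Repeated root r = -170; include an x factor for the second linearly independent solution.
General solution: y = (C₁ + C₂x)e^(-170x).


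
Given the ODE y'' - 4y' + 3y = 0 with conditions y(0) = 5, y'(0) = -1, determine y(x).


Characteristic roots of r² - 4r + 3 = 0 are 1, 3.
General solution y = c₁ e^(x) + c₂ e^(3x).
Apply y(0) = 5: c₁ + c₂ = 5. Apply y'(0) = -1: 1 c₁ + 3 c₂ = -1.
Solve: c₁ = 8, c₂ = -3.
Particular solution: y = 8e^(x) - 3e^(3x).


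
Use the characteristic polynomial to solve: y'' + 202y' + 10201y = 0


Characteristic equation: r² + 202r + 10201 = 0, i.e. (r + 101)² = 0.
Repeated root r = -101; include an x factor for the second linearly independent solution.
General solution: y = (C₁ + C₂x)e^(-101x).


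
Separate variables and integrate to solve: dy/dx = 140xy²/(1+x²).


Separate: dy/y² = 140x/(1+x²) dx.
Integrate LHS: ∫ dy/y² = -1/y.
Integrate RHS via u = 1+x²: 70ln(1+x²) + C.
Result: -1/y = 70ln(1+x²) + C.


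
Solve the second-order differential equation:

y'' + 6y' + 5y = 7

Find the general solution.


Characteristic roots of r² + 6r + 5 = 0 are -5, -1.
y_h = C₁e^(-5x) + C₂e^(-x).
Constant forcing; try y_p = A. Then 5A = 7 ⇒ A = 7/5.
General solution: y = C₁e^(-5x) + C₂e^(-x) + 7/5.


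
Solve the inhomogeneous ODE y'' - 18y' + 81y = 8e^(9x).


Characteristic polynomial (r - 9)² = 0; repeated root r = 9.
y_h = (C₁ + C₂x)e^(9x). Forcing matches the repeated root (resonance), so try y_p = Ax² e^(9x).
Substitute and solve for A: 2A = 8, so A = 4.
General solution: y = (C₁ + C₂x + 4x²)e^(9x).


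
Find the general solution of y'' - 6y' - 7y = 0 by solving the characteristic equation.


Characteristic equation: r² - 6r - 7 = 0.
Factor: (r + 1)(r - 7) = 0 ⇒ r = -1, 7 (distinct real).
General solution: y = C₁e^(-x) + C₂e^(7x).


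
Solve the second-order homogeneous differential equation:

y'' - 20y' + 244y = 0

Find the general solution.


Characteristic equation: r² - 20r + 244 = 0.
Discriminant is negative; roots r = 10 ± 12i (complex conjugate pair).
General solution uses e^(α x)(C₁ cos(β x) + C₂ sin(β x)): y = e^(10x)(C₁cos(12x) + C₂sin(12x)).


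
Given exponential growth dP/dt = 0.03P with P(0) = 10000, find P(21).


The ODE dP/dt = 0.03P has solution P(t) = P(0)e^(0.03t).
Substitute P(0) = 10000 and t = 21: P(21) = 10000 e^(0.63) ≈ 18776.


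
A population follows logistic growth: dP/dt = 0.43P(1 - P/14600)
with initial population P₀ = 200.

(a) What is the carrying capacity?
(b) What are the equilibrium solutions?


Logistic ODE dP/dt = 0.43P(1 - P/14600) has equilibria where dP/dt = 0, i.e. P = 0 or P = 14600.
The coefficient (1 - P/K) = 0 when P = K, identifying K = 14600 as the carrying capacity.
(a) K = 14600; (b) equilibria P = 0 and P = 14600.


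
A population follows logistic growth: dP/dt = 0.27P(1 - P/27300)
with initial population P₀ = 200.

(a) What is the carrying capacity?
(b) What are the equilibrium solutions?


Logistic ODE dP/dt = 0.27P(1 - P/27300) has equilibria where dP/dt = 0, i.e. P = 0 or P = 27300.
The coefficient (1 - P/K) = 0 when P = K, identifying K = 27300 as the carrying capacity.
(a) K = 27300; (b) equilibria P = 0 and P = 27300.


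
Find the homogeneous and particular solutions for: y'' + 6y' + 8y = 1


Characteristic roots of r² + 6r + 8 = 0 are -2, -4.
y_h = C₁e^(-2x) + C₂e^(-4x).
Constant forcing; try y_p = A. Then 8A = 1 ⇒ A = 1/8.
General solution: y = C₁e^(-2x) + C₂e^(-4x) + 1/8.


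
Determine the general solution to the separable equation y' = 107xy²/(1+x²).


Separate: dy/y² = 107x/(1+x²) dx.
Integrate LHS: ∫ dy/y² = -1/y.
Integrate RHS via u = 1+x²: (107/2)ln(1+x²) + C.
Result: -1/y = (107/2)ln(1+x²) + C.


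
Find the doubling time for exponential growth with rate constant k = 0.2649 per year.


Exponential growth: P(t) = P₀ e^(0.2649t). Set P(t)/P₀ = 2: e^(0.2649t) = 2.
Solve: t = ln(2)/0.2649 ≈ 2.62 years.


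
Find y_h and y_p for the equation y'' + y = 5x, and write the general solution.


Homogeneous: r² + 1 = 0 ⇒ r = ±1i, y_h = C₁cos(x) + C₂sin(x).
Polynomial forcing; try y_p = Ax + B. Then y_p'' + 1 y_p = 1(Ax + B) = 5x, so B = 0 and A = 5.
General solution: y = C₁cos(x) + C₂sin(x) + 5x.


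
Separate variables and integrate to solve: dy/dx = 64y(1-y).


Separate: dy/[y(1-y)] = 64 dx.
Partial fractions: 1/[y(1-y)] = 1/y + 1/(1-y).
Integrate: ln|y/(1-y)| = 64x + C₀.
Solve for y: y = 1/(1 + Ce^(-64x)).


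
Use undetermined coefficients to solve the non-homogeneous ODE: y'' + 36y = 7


Homogeneous part: r² + 36 = 0 ⇒ r = ±6i, so y_h = C₁cos(6x) + C₂sin(6x).
Try constant y_p = A; plug in: 36A = 7 ⇒ A = 7/36.
General solution: y = C₁cos(6x) + C₂sin(6x) + 7/36.


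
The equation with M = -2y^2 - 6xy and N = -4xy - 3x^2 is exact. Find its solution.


Check exactness: ∂M/∂y = -4y - 6x and ∂N/∂x = -4y - 6x; equal, so the equation is exact.
Integrate M with respect to x (treating y as constant): ∫M dx = -2xy^2 - 3x^2y + h(y).
Differentiate w.r.t. y and set equal to N: all terms match, so h'(y) = 0 and h is a constant absorbed into C.
General solution: -2xy^2 - 3x^2y = C.


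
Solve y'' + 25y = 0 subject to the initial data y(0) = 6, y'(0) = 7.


Characteristic roots of r² + 25 = 0 are ±5i, so y = C₁cos(5x) + C₂sin(5x).
Apply y(0) = 6: C₁ = 6. Differentiate and apply y'(0) = 7: 5·C₂ = 7, so C₂ = 7/5.
Particular solution: y = 6cos(5x) + (7/5)sin(5x).


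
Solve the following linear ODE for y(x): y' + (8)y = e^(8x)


P(x) = 8 ⇒ μ = e^(8x).
(μ y)' = e^(16x) ⇒ μ y = (1/16)e^(16x) + C.
Divide by μ: y = (1/16)e^(8x) + Ce^(-8x).


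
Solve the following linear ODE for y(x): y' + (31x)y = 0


P(x) = 31x ⇒ μ = e^((31/2)x²).
Q(x) = 0 so μ y is constant: y = Ce^(-(31/2)x²).


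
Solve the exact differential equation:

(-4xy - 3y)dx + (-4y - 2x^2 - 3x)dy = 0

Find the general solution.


Check exactness: ∂M/∂y = -4x - 3 and ∂N/∂x = -4x - 3; equal, so the equation is exact.
Integrate M with respect to x (treating y as constant): ∫M dx = -2x^2y - 3xy + h(y).
Differentiate w.r.t. y and set equal to N: the x-dependent terms already match, leaving h'(y) = -4y. Integrate: h(y) = -2y^2.
So F(x,y) = -2y^2 - 2x^2y - 3xy.
General solution: -2y^2 - 2x^2y - 3xy = C.


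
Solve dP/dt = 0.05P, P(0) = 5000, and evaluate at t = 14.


The ODE dP/dt = 0.05P has solution P(t) = P(0)e^(0.05t).
Substitute P(0) = 5000 and t = 14: P(14) = 5000 e^(0.70) ≈ 10069.


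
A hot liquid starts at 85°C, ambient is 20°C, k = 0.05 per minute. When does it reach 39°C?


From T(t) = T_a + (T₀ - T_a)e^(-kt), set T(t) = 39:
(39 - 20) / (85 - 20) = e^(-0.05t), so t = -ln(0.292)/0.05 ≈ 24.6 minutes.


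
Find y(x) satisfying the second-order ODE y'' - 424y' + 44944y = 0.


Characteristic equation: r² - 424r + 44944 = 0, i.e. (r - 212)² = 0.
Repeated root r = 212; include an x factor for the second linearly independent solution.
General solution: y = (C₁ + C₂x)e^(212x).


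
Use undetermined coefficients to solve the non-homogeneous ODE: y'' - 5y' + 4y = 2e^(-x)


Characteristic roots of r² - 5r + 4 = 0 are 4, 1.
y_h = C₁e^(4x) + C₂e^(x).
Forcing exponent -1 is not a characteristic root; try y_p = Ae^(-x).
Substitute: A·(1 + (-5)·-1 + (4)) = A·10 = 2, so A = 1/5.
General solution: y = C₁e^(4x) + C₂e^(x) + (1/5)e^(-x).


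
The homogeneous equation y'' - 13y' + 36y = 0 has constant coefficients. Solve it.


Characteristic equation: r² - 13r + 36 = 0.
Factor: (r - 4)(r - 9) = 0 ⇒ r = 4, 9 (distinct real).
General solution: y = C₁e^(4x) + C₂e^(9x).


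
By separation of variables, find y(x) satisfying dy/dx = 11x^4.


Integrate both sides with respect to x: y = ∫ 11x^4 dx = (11/5)x^5 + C.


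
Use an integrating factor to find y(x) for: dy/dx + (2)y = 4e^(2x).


P(x) = 2 ⇒ μ = e^(2x).
(μ y)' = 4e^(4x) ⇒ μ y = (4/4)e^(4x) + C.
Divide by μ: y = e^(2x) + Ce^(-2x).


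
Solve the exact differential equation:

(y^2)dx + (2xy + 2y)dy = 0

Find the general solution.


Check exactness: ∂M/∂y = 2y and ∂N/∂x = 2y; equal, so the equation is exact.
Integrate M with respect to x (treating y as constant): ∫M dx = xy^2 + h(y).
Differentiate w.r.t. y and set equal to N: the x-dependent terms already match, leaving h'(y) = 2y. Integrate: h(y) = y^2.
So F(x,y) = xy^2 + y^2.
General solution: xy^2 + y^2 = C.


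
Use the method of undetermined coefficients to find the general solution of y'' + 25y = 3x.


Homogeneous: r² + 25 = 0 ⇒ r = ±5i, y_h = C₁cos(5x) + C₂sin(5x).
Polynomial forcing; try y_p = Ax + B. Then y_p'' + 25 y_p = 25(Ax + B) = 3x, so B = 0 and A = 3/25.
General solution: y = C₁cos(5x) + C₂sin(5x) + (3/25)x.


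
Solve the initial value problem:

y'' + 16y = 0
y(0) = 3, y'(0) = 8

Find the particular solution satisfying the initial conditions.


Characteristic roots of r² + 16 = 0 are ±4i, so y = C₁cos(4x) + C₂sin(4x).
Apply y(0) = 3: C₁ = 3. Differentiate and apply y'(0) = 8: 4·C₂ = 8, so C₂ = 2.
Particular solution: y = 3cos(4x) + 2sin(4x).


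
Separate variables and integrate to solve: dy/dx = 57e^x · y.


Separate variables: dy/y = 57e^x dx.
Integrate: ln|y| = 57e^x + C₀.
Exponentiate: y = Ce^(57e^x).


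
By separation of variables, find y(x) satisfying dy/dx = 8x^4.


Integrate both sides with respect to x: y = ∫ 8x^4 dx = (8/5)x^5 + C.


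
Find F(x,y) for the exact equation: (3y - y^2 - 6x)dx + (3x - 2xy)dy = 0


Check exactness: ∂M/∂y = 3 - 2y and ∂N/∂x = 3 - 2y; equal, so the equation is exact.
Integrate M with respect to x (treating y as constant): ∫M dx = 3xy - xy^2 - 3x^2 + h(y).
Differentiate w.r.t. y and set equal to N: all terms match, so h'(y) = 0 and h is a constant absorbed into C.
General solution: 3xy - xy^2 - 3x^2 = C.


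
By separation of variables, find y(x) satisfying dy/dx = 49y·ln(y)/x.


Separate: dy/[y ln(y)] = 49 dx/x.
Substitute u = ln(y): du/u = 49 dx/x.
Integrate: ln|ln(y)| = 49ln|x| + C₀, hence ln(y) = C·x^49.


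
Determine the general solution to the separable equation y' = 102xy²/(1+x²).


Separate: dy/y² = 102x/(1+x²) dx.
Integrate LHS: ∫ dy/y² = -1/y.
Integrate RHS via u = 1+x²: 51ln(1+x²) + C.
Result: -1/y = 51ln(1+x²) + C.


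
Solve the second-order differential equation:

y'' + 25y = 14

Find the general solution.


Homogeneous part: r² + 25 = 0 ⇒ r = ±5i, so y_h = C₁cos(5x) + C₂sin(5x).
Try constant y_p = A; plug in: 25A = 14 ⇒ A = 14/25.
General solution: y = C₁cos(5x) + C₂sin(5x) + 14/25.


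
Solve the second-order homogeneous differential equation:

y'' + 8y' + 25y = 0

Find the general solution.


Characteristic equation: r² + 8r + 25 = 0.
Discriminant is negative; roots r = -4 ± 3i (complex conjugate pair).
General solution uses e^(α x)(C₁ cos(β x) + C₂ sin(β x)): y = e^(-4x)(C₁cos(3x) + C₂sin(3x)).


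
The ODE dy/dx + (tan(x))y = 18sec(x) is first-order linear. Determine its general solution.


P(x) = tan(x) ⇒ μ = e^(∫tan(x)dx) = sec(x).
(sec(x) y)' = 18sec²(x) ⇒ sec(x) y = 18tan(x) + C.
Multiply by cos(x): y = 18sin(x) + C·cos(x).


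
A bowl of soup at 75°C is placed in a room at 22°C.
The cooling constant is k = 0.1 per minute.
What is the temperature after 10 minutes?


Newton's law: dT/dt = -k(T - T_a) has solution T(t) = T_a + (T₀ - T_a)e^(-kt).
Plug in T_a = 22, T₀ = 75, k = 0.1, t = 10: T(10) = 22 + (53)e^(-1.00) ≈ 41.5°C.


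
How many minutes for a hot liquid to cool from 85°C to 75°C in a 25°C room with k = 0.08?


From T(t) = T_a + (T₀ - T_a)e^(-kt), set T(t) = 75:
(75 - 25) / (85 - 25) = e^(-0.08t), so t = -ln(0.833)/0.08 ≈ 2.3 minutes.


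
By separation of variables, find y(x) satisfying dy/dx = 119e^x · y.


Separate variables: dy/y = 119e^x dx.
Integrate: ln|y| = 119e^x + C₀.
Exponentiate: y = Ce^(119e^x).


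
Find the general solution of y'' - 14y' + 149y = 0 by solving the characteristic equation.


Characteristic equation: r² - 14r + 149 = 0.
Discriminant is negative; roots r = 7 ± 10i (complex conjugate pair).
General solution uses e^(α x)(C₁ cos(β x) + C₂ sin(β x)): y = e^(7x)(C₁cos(10x) + C₂sin(10x)).


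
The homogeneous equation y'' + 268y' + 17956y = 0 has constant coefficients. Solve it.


Characteristic equation: r² + 268r + 17956 = 0, i.e. (r + 134)² = 0.
Repeated root r = -134; include an x factor for the second linearly independent solution.
General solution: y = (C₁ + C₂x)e^(-134x).
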